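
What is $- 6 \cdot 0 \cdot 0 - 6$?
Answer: $-6$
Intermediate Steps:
$- 6 \cdot 0 \cdot 0 - 6 = \left(-6\right) 0 - 6 = 0 - 6 = -6$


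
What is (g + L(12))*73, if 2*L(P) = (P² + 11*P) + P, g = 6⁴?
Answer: 105120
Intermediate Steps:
g = 1296
L(P) = P²/2 + 6*P (L(P) = ((P² + 11*P) + P)/2 = (P² + 12*P)/2 = P²/2 + 6*P)
(g + L(12))*73 = (1296 + (½)*12*(12 + 12))*73 = (1296 + (½)*12*24)*73 = (1296 + 144)*73 = 1440*73 = 105120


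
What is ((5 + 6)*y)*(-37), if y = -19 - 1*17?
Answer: 14652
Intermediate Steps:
y = -36 (y = -19 - 17 = -36)
((5 + 6)*y)*(-37) = ((5 + 6)*(-36))*(-37) = (11*(-36))*(-37) = -396*(-37) = 14652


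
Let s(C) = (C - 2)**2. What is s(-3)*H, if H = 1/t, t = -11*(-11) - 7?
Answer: 25/114 ≈ 0.21930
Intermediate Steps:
s(C) = (-2 + C)**2
t = 114 (t = 121 - 7 = 114)
H = 1/114 ≈ 0.0087719
s(-3)*H = (-2 - 3)**2*(1/114) = (-5)**2*(1/114) = 25*(1/114) = 25/114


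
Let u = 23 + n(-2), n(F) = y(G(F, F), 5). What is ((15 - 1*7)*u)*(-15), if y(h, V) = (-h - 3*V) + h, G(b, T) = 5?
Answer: -960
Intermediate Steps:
y(h, V) = -3*V
n(F) = -15 (n(F) = -3*5 = -15)
u = 8 (u = 23 - 15 = 8)
((15 - 1*7)*u)*(-15) = ((15 - 1*7)*8)*(-15) = ((15 - 7)*8)*(-15) = (8*8)*(-15) = 64*(-15) = -960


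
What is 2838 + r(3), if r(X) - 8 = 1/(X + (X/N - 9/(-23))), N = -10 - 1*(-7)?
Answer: 156553/55 ≈ 2846.4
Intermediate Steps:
N = -3 (N = -10 + 7 = -3)
r(X) = 8 + 1/(9/23 + 2*X/3) (r(X) = 8 + 1/(X + (X/(-3) - 9/(-23))) = 8 + 1/(X + (X*(-⅓) - 9*(-1/23))) = 8 + 1/(X + (-X/3 + 9/23)) = 8 + 1/(X + (9/23 - X/3)) = 8 + 1/(9/23 + 2*X/3))
2838 + r(3) = 2838 + (285 + 368*3)/(27 + 46*3) = 2838 + (285 + 1104)/(27 + 138) = 2838 + 1389/165 = 2838 + (1/165)*1389 = 2838 + 463/55 = 156553/55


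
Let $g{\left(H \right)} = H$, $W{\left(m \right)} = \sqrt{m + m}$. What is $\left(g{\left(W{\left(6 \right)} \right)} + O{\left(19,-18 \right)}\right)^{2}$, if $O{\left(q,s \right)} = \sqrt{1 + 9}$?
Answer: $22 + 4 \sqrt{30} \approx 43.909$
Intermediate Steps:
$W{\left(m \right)} = \sqrt{2} \sqrt{m}$ ($W{\left(m \right)} = \sqrt{2 m} = \sqrt{2} \sqrt{m}$)
$O{\left(q,s \right)} = \sqrt{10}$
$\left(g{\left(W{\left(6 \right)} \right)} + O{\left(19,-18 \right)}\right)^{2} = \left(\sqrt{2} \sqrt{6} + \sqrt{10}\right)^{2} = \left(2 \sqrt{3} + \sqrt{10}\right)^{2} = \left(\sqrt{10} + 2 \sqrt{3}\right)^{2}$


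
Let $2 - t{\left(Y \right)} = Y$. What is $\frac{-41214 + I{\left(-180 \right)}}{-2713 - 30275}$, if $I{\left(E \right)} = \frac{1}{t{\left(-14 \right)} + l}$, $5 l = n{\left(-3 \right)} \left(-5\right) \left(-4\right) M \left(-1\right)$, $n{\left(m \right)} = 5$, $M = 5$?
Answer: $\frac{3461977}{2770992} \approx 1.2494$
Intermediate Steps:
$t{\left(Y \right)} = 2 - Y$
$l = -100$ ($l = \frac{5 \left(-5\right) \left(-4\right) 5 \left(-1\right)}{5} = \frac{\left(-25\right) \left(-4\right) 5 \left(-1\right)}{5} = \frac{100 \cdot 5 \left(-1\right)}{5} = \frac{500 \left(-1\right)}{5} = \frac{1}{5} \left(-500\right) = -100$)
$I{\left(E \right)} = - \frac{1}{84}$ ($I{\left(E \right)} = \frac{1}{\left(2 - -14\right) - 100} = \frac{1}{\left(2 + 14\right) - 100} = \frac{1}{16 - 100} = \frac{1}{-84} = - \frac{1}{84}$)
$\frac{-41214 + I{\left(-180 \right)}}{-2713 - 30275} = \frac{-41214 - \frac{1}{84}}{-2713 - 30275} = - \frac{3461977}{84 \left(-32988\right)} = \left(- \frac{3461977}{84}\right) \left(- \frac{1}{32988}\right) = \frac{3461977}{2770992}$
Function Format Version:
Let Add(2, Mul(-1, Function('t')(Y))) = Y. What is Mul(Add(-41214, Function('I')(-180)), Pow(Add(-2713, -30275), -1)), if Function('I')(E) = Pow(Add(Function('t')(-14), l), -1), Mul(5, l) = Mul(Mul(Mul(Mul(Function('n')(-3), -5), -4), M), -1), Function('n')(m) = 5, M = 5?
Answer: Rational(3461977, 2770992) ≈ 1.2494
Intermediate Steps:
Function('t')(Y) = Add(2, Mul(-1, Y))
l = -100 (l = Mul(Rational(1, 5), Mul(Mul(Mul(Mul(5, -5), -4), 5), -1)) = Mul(Rational(1, 5), Mul(Mul(Mul(-25, -4), 5), -1)) = Mul(Rational(1, 5), Mul(Mul(100, 5), -1)) = Mul(Rational(1, 5), Mul(500, -1)) = Mul(Rational(1, 5), -500) = -100)
Function('I')(E) = Rational(-1, 84) (Function('I')(E) = Pow(Add(Add(2, Mul(-1, -14)), -100), -1) = Pow(Add(Add(2, 14), -100), -1) = Pow(Add(16, -100), -1) = Pow(-84, -1) = Rational(-1, 84))
Mul(Add(-41214, Function('I')(-180)), Pow(Add(-2713, -30275), -1)) = Mul(Add(-41214, Rational(-1, 84)), Pow(Add(-2713, -30275), -1)) = Mul(Rational(-3461977, 84), Pow(-32988, -1)) = Mul(Rational(-3461977, 84), Rational(-1, 32988)) = Rational(3461977, 2770992)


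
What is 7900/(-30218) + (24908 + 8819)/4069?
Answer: 493508693/61478521 ≈ 8.0273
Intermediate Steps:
7900/(-30218) + (24908 + 8819)/4069 = 7900*(-1/30218) + 33727*(1/4069) = -3950/15109 + 33727/4069 = 493508693/61478521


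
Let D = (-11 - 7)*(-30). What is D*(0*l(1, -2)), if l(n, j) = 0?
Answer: 0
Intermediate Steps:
D = 540 (D = -18*(-30) = 540)
D*(0*l(1, -2)) = 540*(0*0) = 540*0 = 0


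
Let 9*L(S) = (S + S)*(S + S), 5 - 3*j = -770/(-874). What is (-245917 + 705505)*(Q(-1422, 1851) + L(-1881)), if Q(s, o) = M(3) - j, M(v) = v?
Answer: 315824371016364/437 ≈ 7.2271e+11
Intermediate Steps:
j = 600/437 (j = 5/3 - (-770)/(3*(-874)) = 5/3 - (-770)*(-1)/(3*874) = 5/3 - ⅓*385/437 = 5/3 - 385/1311 = 600/437 ≈ 1.3730)
L(S) = 4*S²/9 (L(S) = ((S + S)*(S + S))/9 = ((2*S)*(2*S))/9 = (4*S²)/9 = 4*S²/9)
Q(s, o) = 711/437 (Q(s, o) = 3 - 1*600/437 = 3 - 600/437 = 711/437)
(-245917 + 705505)*(Q(-1422, 1851) + L(-1881)) = (-245917 + 705505)*(711/437 + (4/9)*(-1881)²) = 459588*(711/437 + (4/9)*3538161) = 459588*(711/437 + 1572516) = 459588*(687190203/437) = 315824371016364/437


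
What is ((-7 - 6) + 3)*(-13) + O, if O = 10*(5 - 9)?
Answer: 90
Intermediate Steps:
O = -40 (O = 10*(-4) = -40)
((-7 - 6) + 3)*(-13) + O = ((-7 - 6) + 3)*(-13) - 40 = (-13 + 3)*(-13) - 40 = -10*(-13) - 40 = 130 - 40 = 90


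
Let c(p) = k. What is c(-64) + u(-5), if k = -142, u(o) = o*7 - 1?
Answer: -178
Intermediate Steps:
u(o) = -1 + 7*o (u(o) = 7*o - 1 = -1 + 7*o)
c(p) = -142
c(-64) + u(-5) = -142 + (-1 + 7*(-5)) = -142 + (-1 - 35) = -142 - 36 = -178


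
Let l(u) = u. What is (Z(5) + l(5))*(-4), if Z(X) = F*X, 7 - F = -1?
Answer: -180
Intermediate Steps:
F = 8 (F = 7 - 1*(-1) = 7 + 1 = 8)
Z(X) = 8*X
(Z(5) + l(5))*(-4) = (8*5 + 5)*(-4) = (40 + 5)*(-4) = 45*(-4) = -180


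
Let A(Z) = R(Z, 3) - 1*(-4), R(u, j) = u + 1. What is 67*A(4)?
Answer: 603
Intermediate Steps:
R(u, j) = 1 + u
A(Z) = 5 + Z (A(Z) = (1 + Z) - 1*(-4) = (1 + Z) + 4 = 5 + Z)
67*A(4) = 67*(5 + 4) = 67*9 = 603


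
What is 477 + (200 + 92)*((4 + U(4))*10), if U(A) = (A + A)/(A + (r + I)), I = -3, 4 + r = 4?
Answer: 35517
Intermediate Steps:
r = 0 (r = -4 + 4 = 0)
U(A) = 2*A/(-3 + A) (U(A) = (A + A)/(A + (0 - 3)) = (2*A)/(A - 3) = (2*A)/(-3 + A) = 2*A/(-3 + A))
477 + (200 + 92)*((4 + U(4))*10) = 477 + (200 + 92)*((4 + 2*4/(-3 + 4))*10) = 477 + 292*((4 + 2*4/1)*10) = 477 + 292*((4 + 2*4*1)*10) = 477 + 292*((4 + 8)*10) = 477 + 292*(12*10) = 477 + 292*120 = 477 + 35040 = 35517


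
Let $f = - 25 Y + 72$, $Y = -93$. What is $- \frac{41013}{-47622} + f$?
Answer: $\frac{38063649}{15874} \approx 2397.9$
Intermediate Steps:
$f = 2397$ ($f = \left(-25\right) \left(-93\right) + 72 = 2325 + 72 = 2397$)
$- \frac{41013}{-47622} + f = - \frac{41013}{-47622} + 2397 = \left(-41013\right) \left(- \frac{1}{47622}\right) + 2397 = \frac{13671}{15874} + 2397 = \frac{38063649}{15874}$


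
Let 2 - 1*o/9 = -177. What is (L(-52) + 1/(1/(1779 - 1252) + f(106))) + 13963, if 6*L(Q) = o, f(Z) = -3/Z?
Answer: 41871201/2950 ≈ 14194.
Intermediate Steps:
o = 1611 (o = 18 - 9*(-177) = 18 + 1593 = 1611)
L(Q) = 537/2 (L(Q) = (1/6)*1611 = 537/2)
(L(-52) + 1/(1/(1779 - 1252) + f(106))) + 13963 = (537/2 + 1/(1/(1779 - 1252) - 3/106)) + 13963 = (537/2 + 1/(1/527 - 3*1/106)) + 13963 = (537/2 + 1/(1/527 - 3/106)) + 13963 = (537/2 + 1/(-1475/55862)) + 13963 = (537/2 - 55862/1475) + 13963 = 680351/2950 + 13963 = 41871201/2950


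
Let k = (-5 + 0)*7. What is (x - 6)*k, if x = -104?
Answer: 3850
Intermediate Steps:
k = -35 (k = -5*7 = -35)
(x - 6)*k = (-104 - 6)*(-35) = -110*(-35) = 3850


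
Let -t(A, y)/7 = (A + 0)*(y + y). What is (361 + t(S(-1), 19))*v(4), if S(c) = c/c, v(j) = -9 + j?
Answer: -475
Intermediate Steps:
S(c) = 1
t(A, y) = -14*A*y (t(A, y) = -7*(A + 0)*(y + y) = -7*A*2*y = -14*A*y)
(361 + t(S(-1), 19))*v(4) = (361 - 14*1*19)*(-9 + 4) = (361 - 266)*(-5) = 95*(-5) = -475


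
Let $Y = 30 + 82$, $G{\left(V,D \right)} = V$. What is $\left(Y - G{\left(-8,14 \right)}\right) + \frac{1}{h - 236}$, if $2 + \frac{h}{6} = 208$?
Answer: $\frac{120001}{1000} \approx 120.0$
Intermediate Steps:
$h = 1236$ ($h = -12 + 6 \cdot 208 = -12 + 1248 = 1236$)
$Y = 112$
$\left(Y - G{\left(-8,14 \right)}\right) + \frac{1}{h - 236} = \left(112 - -8\right) + \frac{1}{1236 - 236} = \left(112 + 8\right) + \frac{1}{1000} = 120 + \frac{1}{1000} = \frac{120001}{1000}$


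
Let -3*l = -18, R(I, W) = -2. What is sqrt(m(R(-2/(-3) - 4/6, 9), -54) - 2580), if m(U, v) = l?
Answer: 3*I*sqrt(286) ≈ 50.735*I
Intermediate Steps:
l = 6 (l = -1/3*(-18) = 6)
m(U, v) = 6
sqrt(m(R(-2/(-3) - 4/6, 9), -54) - 2580) = sqrt(6 - 2580) = sqrt(-2574) = 3*I*sqrt(286)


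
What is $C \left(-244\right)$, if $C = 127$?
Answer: $-30988$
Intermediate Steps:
$C \left(-244\right) = 127 \left(-244\right) = -30988$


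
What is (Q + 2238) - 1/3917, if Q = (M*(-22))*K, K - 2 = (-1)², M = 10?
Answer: 6181025/3917 ≈ 1578.0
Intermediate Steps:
K = 3 (K = 2 + (-1)² = 2 + 1 = 3)
Q = -660 (Q = (10*(-22))*3 = -220*3 = -660)
(Q + 2238) - 1/3917 = (-660 + 2238) - 1/3917 = 1578 - 1*1/3917 = 1578 - 1/3917 = 6181025/3917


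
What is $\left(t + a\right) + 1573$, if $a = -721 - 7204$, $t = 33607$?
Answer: $27255$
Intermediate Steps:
$a = -7925$ ($a = -721 - 7204 = -7925$)
$\left(t + a\right) + 1573 = \left(33607 - 7925\right) + 1573 = 25682 + 1573 = 27255$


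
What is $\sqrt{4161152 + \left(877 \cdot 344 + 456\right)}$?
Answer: $8 \sqrt{69739} \approx 2112.7$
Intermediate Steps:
$\sqrt{4161152 + \left(877 \cdot 344 + 456\right)} = \sqrt{4161152 + \left(301688 + 456\right)} = \sqrt{4161152 + 302144} = \sqrt{4463296} = 8 \sqrt{69739}$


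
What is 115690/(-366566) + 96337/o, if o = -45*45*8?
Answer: -18594023371/2969184600 ≈ -6.2623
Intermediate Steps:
o = -16200 (o = -2025*8 = -16200)
115690/(-366566) + 96337/o = 115690/(-366566) + 96337/(-16200) = 115690*(-1/366566) + 96337*(-1/16200) = -57845/183283 - 96337/16200 = -18594023371/2969184600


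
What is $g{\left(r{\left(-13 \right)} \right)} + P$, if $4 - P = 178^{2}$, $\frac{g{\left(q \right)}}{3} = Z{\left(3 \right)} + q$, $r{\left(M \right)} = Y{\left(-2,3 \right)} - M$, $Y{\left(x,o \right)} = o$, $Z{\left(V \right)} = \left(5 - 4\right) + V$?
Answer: $-31620$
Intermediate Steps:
$Z{\left(V \right)} = 1 + V$
$r{\left(M \right)} = 3 - M$
$g{\left(q \right)} = 12 + 3 q$ ($g{\left(q \right)} = 3 \left(\left(1 + 3\right) + q\right) = 3 \left(4 + q\right) = 12 + 3 q$)
$P = -31680$ ($P = 4 - 178^{2} = 4 - 31684 = -31680$)
$g{\left(r{\left(-13 \right)} \right)} + P = \left(12 + 3 \left(3 - -13\right)\right) - 31680 = \left(12 + 3 \left(3 + 13\right)\right) - 31680 = \left(12 + 3 \cdot 16\right) - 31680 = \left(12 + 48\right) - 31680 = 60 - 31680 = -31620$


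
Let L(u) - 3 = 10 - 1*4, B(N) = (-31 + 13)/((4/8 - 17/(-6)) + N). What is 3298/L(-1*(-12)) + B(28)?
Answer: 154763/423 ≈ 365.87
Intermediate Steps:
B(N) = -18/(10/3 + N) (B(N) = -18/((4*(⅛) - 17*(-⅙)) + N) = -18/((½ + 17/6) + N) = -18/(10/3 + N))
L(u) = 9 (L(u) = 3 + (10 - 1*4) = 3 + (10 - 4) = 3 + 6 = 9)
3298/L(-1*(-12)) + B(28) = 3298/9 - 54/(10 + 3*28) = 3298*(⅑) - 54/(10 + 84) = 3298/9 - 54/94 = 3298/9 - 54*1/94 = 3298/9 - 27/47 = 154763/423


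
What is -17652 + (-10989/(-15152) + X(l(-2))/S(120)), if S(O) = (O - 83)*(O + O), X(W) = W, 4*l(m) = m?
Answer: -296871848597/16818720 ≈ -17651.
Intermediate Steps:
l(m) = m/4
S(O) = 2*O*(-83 + O) (S(O) = (-83 + O)*(2*O) = 2*O*(-83 + O))
-17652 + (-10989/(-15152) + X(l(-2))/S(120)) = -17652 + (-10989/(-15152) + ((¼)*(-2))/((2*120*(-83 + 120)))) = -17652 + (-10989*(-1/15152) - 1/(2*(2*120*37))) = -17652 + (10989/15152 - ½/8880) = -17652 + (10989/15152 - ½*1/8880) = -17652 + (10989/15152 - 1/17760) = -17652 + 12196843/16818720 = -296871848597/16818720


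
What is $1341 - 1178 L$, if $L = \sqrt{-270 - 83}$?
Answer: $1341 - 1178 i \sqrt{353} \approx 1341.0 - 22133.0 i$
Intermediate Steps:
$L = i \sqrt{353}$ ($L = \sqrt{-353} = i \sqrt{353} \approx 18.788 i$)
$1341 - 1178 L = 1341 - 1178 i \sqrt{353}$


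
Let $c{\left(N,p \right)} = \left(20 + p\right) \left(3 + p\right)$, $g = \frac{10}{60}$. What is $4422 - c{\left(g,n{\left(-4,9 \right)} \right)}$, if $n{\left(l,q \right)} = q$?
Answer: $4074$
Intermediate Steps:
$g = \frac{1}{6}$ ($g = 10 \cdot \frac{1}{60} = \frac{1}{6} \approx 0.16667$)
$c{\left(N,p \right)} = \left(3 + p\right) \left(20 + p\right)$
$4422 - c{\left(g,n{\left(-4,9 \right)} \right)} = 4422 - \left(60 + 9^{2} + 23 \cdot 9\right) = 4422 - \left(60 + 81 + 207\right) = 4422 - 348 = 4074$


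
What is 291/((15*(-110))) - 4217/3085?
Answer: -523719/339350 ≈ -1.5433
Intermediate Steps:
291/((15*(-110))) - 4217/3085 = 291/(-1650) - 4217*1/3085 = 291*(-1/1650) - 4217/3085 = -97/550 - 4217/3085 = -523719/339350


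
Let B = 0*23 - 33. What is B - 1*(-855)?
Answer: 822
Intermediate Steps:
B = -33 (B = 0 - 33 = -33)
B - 1*(-855) = -33 - 1*(-855) = -33 + 855 = 822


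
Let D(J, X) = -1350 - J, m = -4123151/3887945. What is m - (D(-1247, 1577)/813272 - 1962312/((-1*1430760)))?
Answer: -18336431918311991/7540002199682984 ≈ -2.4319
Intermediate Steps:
m = -4123151/3887945 (m = -4123151*1/3887945 = -4123151/3887945 ≈ -1.0605)
m - (D(-1247, 1577)/813272 - 1962312/((-1*1430760))) = -4123151/3887945 - ((-1350 - 1*(-1247))/813272 - 1962312/((-1*1430760))) = -4123151/3887945 - ((-1350 + 1247)*(1/813272) - 1962312/(-1430760)) = -4123151/3887945 - (-103*1/813272 - 1962312*(-1/1430760)) = -4123151/3887945 - (-103/813272 + 81763/59615) = -4123151/3887945 - 1*66489418191/48483210280 = -4123151/3887945 - 66489418191/48483210280 = -18336431918311991/7540002199682984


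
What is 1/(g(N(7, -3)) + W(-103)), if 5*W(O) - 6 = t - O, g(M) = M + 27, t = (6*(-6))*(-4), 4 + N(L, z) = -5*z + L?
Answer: 5/478 ≈ 0.010460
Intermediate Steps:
N(L, z) = -4 + L - 5*z (N(L, z) = -4 + (-5*z + L) = -4 + (L - 5*z) = -4 + L - 5*z)
t = 144 (t = -36*(-4) = 144)
g(M) = 27 + M
W(O) = 30 - O/5 (W(O) = 6/5 + (144 - O)/5 = 6/5 + (144/5 - O/5) = 30 - O/5)
1/(g(N(7, -3)) + W(-103)) = 1/((27 + (-4 + 7 - 5*(-3))) + (30 - 1/5*(-103))) = 1/((27 + (-4 + 7 + 15)) + (30 + 103/5)) = 1/((27 + 18) + 253/5) = 1/(45 + 253/5) = 1/(478/5) = 5/478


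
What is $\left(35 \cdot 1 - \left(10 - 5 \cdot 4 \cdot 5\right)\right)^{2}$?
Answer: $15625$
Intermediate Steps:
$\left(35 \cdot 1 - \left(10 - 5 \cdot 4 \cdot 5\right)\right)^{2} = \left(35 + \left(20 \cdot 5 - 10\right)\right)^{2} = \left(35 + \left(100 - 10\right)\right)^{2} = \left(35 + 90\right)^{2} = 125^{2} = 15625$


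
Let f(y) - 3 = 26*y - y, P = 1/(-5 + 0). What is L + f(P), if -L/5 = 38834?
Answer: -194172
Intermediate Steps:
L = -194170 (L = -5*38834 = -194170)
P = -1/5 (P = 1/(-5) = -1/5 ≈ -0.20000)
f(y) = 3 + 25*y (f(y) = 3 + (26*y - y) = 3 + 25*y)
L + f(P) = -194170 + (3 + 25*(-1/5)) = -194170 + (3 - 5) = -194170 - 2 = -194172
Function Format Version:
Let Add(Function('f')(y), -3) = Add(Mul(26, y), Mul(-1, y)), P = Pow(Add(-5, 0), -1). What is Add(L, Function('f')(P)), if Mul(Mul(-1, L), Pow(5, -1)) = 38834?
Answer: -194172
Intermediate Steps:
L = -194170 (L = Mul(-5, 38834) = -194170)
P = Rational(-1, 5) (P = Pow(-5, -1) = Rational(-1, 5) ≈ -0.20000)
Function('f')(y) = Add(3, Mul(25, y)) (Function('f')(y) = Add(3, Add(Mul(26, y), Mul(-1, y))) = Add(3, Mul(25, y)))
Add(L, Function('f')(P)) = Add(-194170, Add(3, Mul(25, Rational(-1, 5)))) = Add(-194170, Add(3, -5)) = Add(-194170, -2) = -194172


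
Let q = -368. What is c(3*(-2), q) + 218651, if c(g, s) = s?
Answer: 218283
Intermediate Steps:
c(3*(-2), q) + 218651 = -368 + 218651 = 218283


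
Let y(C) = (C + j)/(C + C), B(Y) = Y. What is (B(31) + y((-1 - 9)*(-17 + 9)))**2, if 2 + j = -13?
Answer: 1010025/1024 ≈ 986.35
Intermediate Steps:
j = -15 (j = -2 - 13 = -15)
y(C) = (-15 + C)/(2*C) (y(C) = (C - 15)/(C + C) = (-15 + C)/((2*C)) = (-15 + C)*(1/(2*C)) = (-15 + C)/(2*C))
(B(31) + y((-1 - 9)*(-17 + 9)))**2 = (31 + (-15 + (-1 - 9)*(-17 + 9))/(2*(((-1 - 9)*(-17 + 9)))))**2 = (31 + (-15 - 10*(-8))/(2*((-10*(-8)))))**2 = (31 + (1/2)*(-15 + 80)/80)**2 = (31 + (1/2)*(1/80)*65)**2 = (31 + 13/32)**2 = (1005/32)**2 = 1010025/1024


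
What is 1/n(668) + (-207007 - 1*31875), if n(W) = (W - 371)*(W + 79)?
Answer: -52998121637/221859 ≈ -2.3888e+5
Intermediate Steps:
n(W) = (-371 + W)*(79 + W)
1/n(668) + (-207007 - 1*31875) = 1/(-29309 + 668² - 292*668) + (-207007 - 1*31875) = 1/(-29309 + 446224 - 195056) + (-207007 - 31875) = 1/221859 - 238882 = -52998121637/221859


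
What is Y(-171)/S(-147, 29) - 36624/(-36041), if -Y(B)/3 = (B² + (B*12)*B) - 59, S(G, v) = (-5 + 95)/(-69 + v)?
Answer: 54793098008/108123 ≈ 5.0677e+5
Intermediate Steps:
S(G, v) = 90/(-69 + v)
Y(B) = 177 - 39*B² (Y(B) = -3*((B² + (B*12)*B) - 59) = -3*((B² + (12*B)*B) - 59) = -3*((B² + 12*B²) - 59) = -3*(13*B² - 59) = -3*(-59 + 13*B²) = 177 - 39*B²)
Y(-171)/S(-147, 29) - 36624/(-36041) = (177 - 39*(-171)²)/((90/(-69 + 29))) - 36624/(-36041) = (177 - 39*29241)/((90/(-40))) - 36624*(-1/36041) = (177 - 1140399)/((90*(-1/40))) + 36624/36041 = -1140222/(-9/4) + 36624/36041 = -1140222*(-4/9) + 36624/36041 = 1520296/3 + 36624/36041 = 54793098008/108123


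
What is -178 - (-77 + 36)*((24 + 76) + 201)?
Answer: 12163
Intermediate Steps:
-178 - (-77 + 36)*((24 + 76) + 201) = -178 - (-41)*(100 + 201) = -178 - (-41)*301 = -178 - 1*(-12341) = -178 + 12341 = 12163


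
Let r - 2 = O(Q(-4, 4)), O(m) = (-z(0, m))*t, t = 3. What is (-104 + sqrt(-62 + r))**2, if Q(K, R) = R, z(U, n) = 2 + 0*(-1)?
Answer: (104 - I*sqrt(66))**2 ≈ 10750.0 - 1689.8*I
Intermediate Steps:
z(U, n) = 2 (z(U, n) = 2 + 0 = 2)
O(m) = -6 (O(m) = -1*2*3 = -2*3 = -6)
r = -4 (r = 2 - 6 = -4)
(-104 + sqrt(-62 + r))**2 = (-104 + sqrt(-62 - 4))**2 = (-104 + sqrt(-66))**2 = (-104 + I*sqrt(66))**2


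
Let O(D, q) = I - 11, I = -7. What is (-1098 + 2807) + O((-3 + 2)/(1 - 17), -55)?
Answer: 1691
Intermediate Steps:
O(D, q) = -18 (O(D, q) = -7 - 11 = -18)
(-1098 + 2807) + O((-3 + 2)/(1 - 17), -55) = (-1098 + 2807) - 18 = 1709 - 18 = 1691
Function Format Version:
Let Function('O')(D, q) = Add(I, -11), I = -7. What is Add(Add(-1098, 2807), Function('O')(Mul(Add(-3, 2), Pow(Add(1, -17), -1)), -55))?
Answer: 1691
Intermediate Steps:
Function('O')(D, q) = -18 (Function('O')(D, q) = Add(-7, -11) = -18)
Add(Add(-1098, 2807), Function('O')(Mul(Add(-3, 2), Pow(Add(1, -17), -1)), -55)) = Add(Add(-1098, 2807), -18) = Add(1709, -18) = 1691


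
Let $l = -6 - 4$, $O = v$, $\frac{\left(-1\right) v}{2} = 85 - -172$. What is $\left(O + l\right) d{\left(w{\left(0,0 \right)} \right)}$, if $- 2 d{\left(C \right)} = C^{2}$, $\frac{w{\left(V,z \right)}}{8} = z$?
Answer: $0$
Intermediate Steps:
$w{\left(V,z \right)} = 8 z$
$v = -514$ ($v = - 2 \left(85 - -172\right) = - 2 \left(85 + 172\right) = \left(-2\right) 257 = -514$)
$O = -514$
$d{\left(C \right)} = - \frac{C^{2}}{2}$
$l = -10$ ($l = -6 - 4 = -10$)
$\left(O + l\right) d{\left(w{\left(0,0 \right)} \right)} = \left(-514 - 10\right) \left(- \frac{\left(8 \cdot 0\right)^{2}}{2}\right) = - 524 \left(- \frac{0^{2}}{2}\right) = - 524 \left(\left(- \frac{1}{2}\right) 0\right) = \left(-524\right) 0 = 0$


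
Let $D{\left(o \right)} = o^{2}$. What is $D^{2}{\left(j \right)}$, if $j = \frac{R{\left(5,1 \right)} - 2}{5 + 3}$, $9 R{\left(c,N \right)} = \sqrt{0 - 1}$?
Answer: $\frac{\left(18 - i\right)^{4}}{26873856} \approx 0.0038339 - 0.00086538 i$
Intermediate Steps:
$R{\left(c,N \right)} = \frac{i}{9}$ ($R{\left(c,N \right)} = \frac{\sqrt{0 - 1}}{9} = \frac{\sqrt{-1}}{9} = \frac{i}{9}$)
$j = - \frac{1}{4} + \frac{i}{72}$ ($j = \frac{\frac{i}{9} - 2}{5 + 3} = \frac{-2 + \frac{i}{9}}{8} = \left(-2 + \frac{i}{9}\right) \frac{1}{8} = - \frac{1}{4} + \frac{i}{72} \approx -0.25 + 0.013889 i$)
$D^{2}{\left(j \right)} = \left(\left(- \frac{1}{4} + \frac{i}{72}\right)^{2}\right)^{2} = \left(- \frac{1}{4} + \frac{i}{72}\right)^{4}$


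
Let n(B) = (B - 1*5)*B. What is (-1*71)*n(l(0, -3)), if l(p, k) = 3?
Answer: 426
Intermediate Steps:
n(B) = B*(-5 + B) (n(B) = (B - 5)*B = (-5 + B)*B = B*(-5 + B))
(-1*71)*n(l(0, -3)) = (-1*71)*(3*(-5 + 3)) = -213*(-2) = -71*(-6) = 426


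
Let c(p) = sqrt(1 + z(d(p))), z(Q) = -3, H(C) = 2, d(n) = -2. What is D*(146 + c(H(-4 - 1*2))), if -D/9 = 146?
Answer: -191844 - 1314*I*sqrt(2) ≈ -1.9184e+5 - 1858.3*I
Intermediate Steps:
D = -1314 (D = -9*146 = -1314)
c(p) = I*sqrt(2) (c(p) = sqrt(1 - 3) = sqrt(-2) = I*sqrt(2))
D*(146 + c(H(-4 - 1*2))) = -1314*(146 + I*sqrt(2)) = -191844 - 1314*I*sqrt(2)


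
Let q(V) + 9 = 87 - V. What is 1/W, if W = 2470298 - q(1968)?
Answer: 1/2472188 ≈ 4.0450e-7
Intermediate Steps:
q(V) = 78 - V (q(V) = -9 + (87 - V) = 78 - V)
W = 2472188 (W = 2470298 - (78 - 1*1968) = 2470298 - (78 - 1968) = 2470298 - 1*(-1890) = 2470298 + 1890 = 2472188)
1/W = 1/2472188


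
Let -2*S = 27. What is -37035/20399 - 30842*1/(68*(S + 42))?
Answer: -350459894/19766631 ≈ -17.730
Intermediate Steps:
S = -27/2 (S = -½*27 = -27/2 ≈ -13.500)
-37035/20399 - 30842*1/(68*(S + 42)) = -37035/20399 - 30842*1/(68*(-27/2 + 42)) = -37035*1/20399 - 30842/(68*(57/2)) = -37035/20399 - 30842/1938 = -37035/20399 - 30842*1/1938 = -37035/20399 - 15421/969 = -350459894/19766631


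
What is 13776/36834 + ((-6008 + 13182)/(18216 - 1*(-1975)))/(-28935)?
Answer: 191620028282/512366715045 ≈ 0.37399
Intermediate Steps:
13776/36834 + ((-6008 + 13182)/(18216 - 1*(-1975)))/(-28935) = 13776*(1/36834) + (7174/(18216 + 1975))*(-1/28935) = 328/877 + (7174/20191)*(-1/28935) = 328/877 - 7174/584226585 = 191620028282/512366715045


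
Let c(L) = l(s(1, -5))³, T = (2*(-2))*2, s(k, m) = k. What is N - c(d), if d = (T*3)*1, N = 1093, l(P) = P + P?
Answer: 1085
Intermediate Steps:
l(P) = 2*P
T = -8 (T = -4*2 = -8)
d = -24 (d = -8*3*1 = -24*1 = -24)
c(L) = 8 (c(L) = (2*1)³ = 2³ = 8)
N - c(d) = 1093 - 1*8 = 1093 - 8 = 1085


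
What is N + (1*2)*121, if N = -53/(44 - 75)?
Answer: 7555/31 ≈ 243.71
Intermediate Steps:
N = 53/31 (N = -53/(-31) = -53*(-1/31) = 53/31 ≈ 1.7097)
N + (1*2)*121 = 53/31 + (1*2)*121 = 53/31 + 2*121 = 53/31 + 242 = 7555/31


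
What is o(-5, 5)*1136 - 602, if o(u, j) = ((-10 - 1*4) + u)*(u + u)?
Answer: 215238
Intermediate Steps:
o(u, j) = 2*u*(-14 + u) (o(u, j) = ((-10 - 4) + u)*(2*u) = (-14 + u)*(2*u) = 2*u*(-14 + u))
o(-5, 5)*1136 - 602 = (2*(-5)*(-14 - 5))*1136 - 602 = (2*(-5)*(-19))*1136 - 602 = 190*1136 - 602 = 215840 - 602 = 215238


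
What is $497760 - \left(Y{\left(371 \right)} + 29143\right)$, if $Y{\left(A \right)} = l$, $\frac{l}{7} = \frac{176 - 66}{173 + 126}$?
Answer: $\frac{140115713}{299} \approx 4.6861 \cdot 10^{5}$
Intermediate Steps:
$l = \frac{770}{299}$ ($l = 7 \frac{176 - 66}{173 + 126} = 7 \cdot \frac{110}{299} = \frac{770}{299} \approx 2.5752$)
$Y{\left(A \right)} = \frac{770}{299}$
$497760 - \left(Y{\left(371 \right)} + 29143\right) = 497760 - \left(\frac{770}{299} + 29143\right) = 497760 - \frac{8714527}{299} = \frac{140115713}{299}$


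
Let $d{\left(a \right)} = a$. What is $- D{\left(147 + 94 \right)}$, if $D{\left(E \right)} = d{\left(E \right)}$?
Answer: $-241$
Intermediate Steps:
$D{\left(E \right)} = E$
$- D{\left(147 + 94 \right)} = - (147 + 94) = \left(-1\right) 241 = -241$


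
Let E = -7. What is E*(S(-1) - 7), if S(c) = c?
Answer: 56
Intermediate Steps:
E*(S(-1) - 7) = -7*(-1 - 7) = -7*(-8) = 56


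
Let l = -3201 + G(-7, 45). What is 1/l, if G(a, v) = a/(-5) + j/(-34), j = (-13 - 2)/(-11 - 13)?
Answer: -1360/4351481 ≈ -0.00031254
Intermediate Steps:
j = 5/8 (j = -15/(-24) = -15*(-1/24) = 5/8 ≈ 0.62500)
G(a, v) = -5/272 - a/5 (G(a, v) = a/(-5) + (5/8)/(-34) = a*(-⅕) + (5/8)*(-1/34) = -a/5 - 5/272 = -5/272 - a/5)
l = -4351481/1360 (l = -3201 + (-5/272 - ⅕*(-7)) = -3201 + (-5/272 + 7/5) = -3201 + 1879/1360 = -4351481/1360 ≈ -3199.6)
1/l = 1/(-4351481/1360) = -1360/4351481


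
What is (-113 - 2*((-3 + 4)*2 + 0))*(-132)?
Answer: 15444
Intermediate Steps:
(-113 - 2*((-3 + 4)*2 + 0))*(-132) = (-113 - 2*(1*2 + 0))*(-132) = (-113 - 2*(2 + 0))*(-132) = (-113 - 2*2)*(-132) = (-113 - 4)*(-132) = -117*(-132) = 15444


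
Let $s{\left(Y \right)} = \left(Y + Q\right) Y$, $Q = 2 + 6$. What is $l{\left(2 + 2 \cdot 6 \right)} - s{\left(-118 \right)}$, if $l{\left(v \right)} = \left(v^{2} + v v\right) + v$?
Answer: $-12574$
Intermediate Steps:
$Q = 8$
$l{\left(v \right)} = v + 2 v^{2}$ ($l{\left(v \right)} = \left(v^{2} + v^{2}\right) + v = 2 v^{2} + v = v + 2 v^{2}$)
$s{\left(Y \right)} = Y \left(8 + Y\right)$ ($s{\left(Y \right)} = \left(Y + 8\right) Y = \left(8 + Y\right) Y = Y \left(8 + Y\right)$)
$l{\left(2 + 2 \cdot 6 \right)} - s{\left(-118 \right)} = \left(2 + 2 \cdot 6\right) \left(1 + 2 \left(2 + 2 \cdot 6\right)\right) - - 118 \left(8 - 118\right) = \left(2 + 12\right) \left(1 + 2 \left(2 + 12\right)\right) - \left(-118\right) \left(-110\right) = 14 \left(1 + 2 \cdot 14\right) - 12980 = 14 \left(1 + 28\right) - 12980 = 14 \cdot 29 - 12980 = 406 - 12980 = -12574$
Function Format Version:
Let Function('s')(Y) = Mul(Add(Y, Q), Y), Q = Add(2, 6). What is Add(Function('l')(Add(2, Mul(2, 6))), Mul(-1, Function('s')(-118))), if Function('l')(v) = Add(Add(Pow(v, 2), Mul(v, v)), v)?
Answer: -12574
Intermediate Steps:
Q = 8
Function('l')(v) = Add(v, Mul(2, Pow(v, 2))) (Function('l')(v) = Add(Add(Pow(v, 2), Pow(v, 2)), v) = Add(Mul(2, Pow(v, 2)), v) = Add(v, Mul(2, Pow(v, 2))))
Function('s')(Y) = Mul(Y, Add(8, Y)) (Function('s')(Y) = Mul(Add(Y, 8), Y) = Mul(Add(8, Y), Y) = Mul(Y, Add(8, Y)))
Add(Function('l')(Add(2, Mul(2, 6))), Mul(-1, Function('s')(-118))) = Add(Mul(Add(2, Mul(2, 6)), Add(1, Mul(2, Add(2, Mul(2, 6))))), Mul(-1, Mul(-118, Add(8, -118)))) = Add(Mul(Add(2, 12), Add(1, Mul(2, Add(2, 12)))), Mul(-1, Mul(-118, -110))) = Add(Mul(14, Add(1, Mul(2, 14))), Mul(-1, 12980)) = Add(Mul(14, Add(1, 28)), -12980) = Add(Mul(14, 29), -12980) = Add(406, -12980) = -12574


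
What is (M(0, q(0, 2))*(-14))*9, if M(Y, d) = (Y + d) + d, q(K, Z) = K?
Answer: 0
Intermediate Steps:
M(Y, d) = Y + 2*d
(M(0, q(0, 2))*(-14))*9 = ((0 + 2*0)*(-14))*9 = ((0 + 0)*(-14))*9 = (0*(-14))*9 = 0*9 = 0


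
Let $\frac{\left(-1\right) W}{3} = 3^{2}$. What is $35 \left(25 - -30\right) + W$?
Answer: $1898$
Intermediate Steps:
$W = -27$ ($W = - 3 \cdot 3^{2} = \left(-3\right) 9 = -27$)
$35 \left(25 - -30\right) + W = 35 \left(25 - -30\right) - 27 = 35 \left(25 + 30\right) - 27 = 35 \cdot 55 - 27 = 1925 - 27 = 1898$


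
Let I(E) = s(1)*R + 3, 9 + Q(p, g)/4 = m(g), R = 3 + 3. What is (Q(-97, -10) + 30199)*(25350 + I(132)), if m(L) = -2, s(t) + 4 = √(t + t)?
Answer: 763795995 + 180930*√2 ≈ 7.6405e+8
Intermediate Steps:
s(t) = -4 + √2*√t (s(t) = -4 + √(t + t) = -4 + √(2*t) = -4 + √2*√t)
R = 6
Q(p, g) = -44 (Q(p, g) = -36 + 4*(-2) = -36 - 8 = -44)
I(E) = -21 + 6*√2 (I(E) = (-4 + √2*√1)*6 + 3 = (-4 + √2*1)*6 + 3 = (-4 + √2)*6 + 3 = (-24 + 6*√2) + 3 = -21 + 6*√2)
(Q(-97, -10) + 30199)*(25350 + I(132)) = (-44 + 30199)*(25350 + (-21 + 6*√2)) = 30155*(25329 + 6*√2) = 763795995 + 180930*√2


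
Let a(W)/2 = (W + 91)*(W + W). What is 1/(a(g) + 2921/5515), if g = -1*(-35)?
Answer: 5515/97287521 ≈ 5.6688e-5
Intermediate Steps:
g = 35
a(W) = 4*W*(91 + W) (a(W) = 2*((W + 91)*(W + W)) = 2*((91 + W)*(2*W)) = 2*(2*W*(91 + W)) = 4*W*(91 + W))
1/(a(g) + 2921/5515) = 1/(4*35*(91 + 35) + 2921/5515) = 1/(4*35*126 + 2921*(1/5515)) = 1/(17640 + 2921/5515) = 1/(97287521/5515) = 5515/97287521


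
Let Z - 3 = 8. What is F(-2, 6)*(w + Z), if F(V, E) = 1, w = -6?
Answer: 5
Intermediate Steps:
Z = 11 (Z = 3 + 8 = 11)
F(-2, 6)*(w + Z) = 1*(-6 + 11) = 1*5 = 5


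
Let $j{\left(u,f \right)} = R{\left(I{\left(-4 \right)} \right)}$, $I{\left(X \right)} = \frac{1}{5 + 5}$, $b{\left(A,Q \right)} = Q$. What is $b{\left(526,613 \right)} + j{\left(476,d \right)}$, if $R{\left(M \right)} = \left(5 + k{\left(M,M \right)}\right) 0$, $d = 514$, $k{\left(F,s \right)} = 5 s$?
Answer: $613$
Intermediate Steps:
$I{\left(X \right)} = \frac{1}{10}$
$R{\left(M \right)} = 0$ ($R{\left(M \right)} = \left(5 + 5 M\right) 0 = 0$)
$j{\left(u,f \right)} = 0$
$b{\left(526,613 \right)} + j{\left(476,d \right)} = 613 + 0 = 613$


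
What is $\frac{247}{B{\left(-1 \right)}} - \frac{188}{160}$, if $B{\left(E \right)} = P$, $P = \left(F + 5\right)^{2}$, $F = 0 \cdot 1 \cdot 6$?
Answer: $\frac{1741}{200} \approx 8.705$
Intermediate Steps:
$F = 0$ ($F = 0 \cdot 6 = 0$)
$P = 25$ ($P = \left(0 + 5\right)^{2} = 5^{2} = 25$)
$B{\left(E \right)} = 25$
$\frac{247}{B{\left(-1 \right)}} - \frac{188}{160} = \frac{247}{25} - \frac{188}{160} = 247 \cdot \frac{1}{25} - \frac{47}{40} = \frac{247}{25} - \frac{47}{40} = \frac{1741}{200}$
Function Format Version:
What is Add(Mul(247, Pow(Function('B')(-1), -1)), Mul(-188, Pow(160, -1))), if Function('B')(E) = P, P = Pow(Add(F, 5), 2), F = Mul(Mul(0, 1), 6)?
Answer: Rational(1741, 200) ≈ 8.7050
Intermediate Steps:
F = 0 (F = Mul(0, 6) = 0)
P = 25 (P = Pow(Add(0, 5), 2) = Pow(5, 2) = 25)
Function('B')(E) = 25
Add(Mul(247, Pow(Function('B')(-1), -1)), Mul(-188, Pow(160, -1))) = Add(Mul(247, Pow(25, -1)), Mul(-188, Pow(160, -1))) = Add(Mul(247, Rational(1, 25)), Mul(-188, Rational(1, 160))) = Add(Rational(247, 25), Rational(-47, 40)) = Rational(1741, 200)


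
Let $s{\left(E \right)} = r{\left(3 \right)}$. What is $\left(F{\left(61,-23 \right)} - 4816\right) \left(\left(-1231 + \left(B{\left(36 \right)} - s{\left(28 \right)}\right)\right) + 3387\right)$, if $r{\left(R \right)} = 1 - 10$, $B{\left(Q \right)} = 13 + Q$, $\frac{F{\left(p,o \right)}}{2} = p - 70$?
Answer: $-10702476$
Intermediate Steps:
$F{\left(p,o \right)} = -140 + 2 p$ ($F{\left(p,o \right)} = 2 \left(p - 70\right) = 2 \left(-70 + p\right) = -140 + 2 p$)
$r{\left(R \right)} = -9$ ($r{\left(R \right)} = 1 - 10 = -9$)
$s{\left(E \right)} = -9$
$\left(F{\left(61,-23 \right)} - 4816\right) \left(\left(-1231 + \left(B{\left(36 \right)} - s{\left(28 \right)}\right)\right) + 3387\right) = \left(\left(-140 + 2 \cdot 61\right) - 4816\right) \left(\left(-1231 + \left(\left(13 + 36\right) - -9\right)\right) + 3387\right) = \left(\left(-140 + 122\right) - 4816\right) \left(\left(-1231 + \left(49 + 9\right)\right) + 3387\right) = \left(-18 - 4816\right) \left(\left(-1231 + 58\right) + 3387\right) = - 4834 \left(-1173 + 3387\right) = \left(-4834\right) 2214 = -10702476$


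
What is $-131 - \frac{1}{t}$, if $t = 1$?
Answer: $-132$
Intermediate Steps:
$-131 - \frac{1}{t} = -131 - 1^{-1} = -131 - 1 = -132$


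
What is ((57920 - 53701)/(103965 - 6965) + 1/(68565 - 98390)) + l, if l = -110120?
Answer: -12743191490613/115721000 ≈ -1.1012e+5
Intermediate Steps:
((57920 - 53701)/(103965 - 6965) + 1/(68565 - 98390)) + l = ((57920 - 53701)/(103965 - 6965) + 1/(68565 - 98390)) - 110120 = (4219/97000 + 1/(-29825)) - 110120 = (4219*(1/97000) - 1/29825) - 110120 = (4219/97000 - 1/29825) - 110120 = 5029387/115721000 - 110120 = -12743191490613/115721000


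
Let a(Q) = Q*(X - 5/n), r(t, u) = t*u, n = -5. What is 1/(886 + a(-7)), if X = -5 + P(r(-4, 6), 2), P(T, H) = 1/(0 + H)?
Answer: 2/1821 ≈ 0.0010983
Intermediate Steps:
P(T, H) = 1/H
X = -9/2 (X = -5 + 1/2 = -5 + ½ = -9/2 ≈ -4.5000)
a(Q) = -7*Q/2 (a(Q) = Q*(-9/2 - 5/(-5)) = Q*(-9/2 - 5*(-⅕)) = Q*(-9/2 + 1) = Q*(-7/2) = -7*Q/2)
1/(886 + a(-7)) = 1/(886 - 7/2*(-7)) = 1/(886 + 49/2) = 1/(1821/2) = 2/1821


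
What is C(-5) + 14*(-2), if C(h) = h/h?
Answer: -27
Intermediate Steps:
C(h) = 1
C(-5) + 14*(-2) = 1 + 14*(-2) = 1 - 28 = -27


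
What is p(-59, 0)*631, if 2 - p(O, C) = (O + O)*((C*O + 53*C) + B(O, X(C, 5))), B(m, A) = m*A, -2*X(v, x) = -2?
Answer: -4391760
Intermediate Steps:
X(v, x) = 1 (X(v, x) = -½*(-2) = 1)
B(m, A) = A*m
p(O, C) = 2 - 2*O*(O + 53*C + C*O) (p(O, C) = 2 - (O + O)*((C*O + 53*C) + 1*O) = 2 - 2*O*((53*C + C*O) + O) = 2 - 2*O*(O + 53*C + C*O))
p(-59, 0)*631 = (2 - 2*(-59)² - 106*0*(-59) - 2*0*(-59)²)*631 = (2 - 2*3481 + 0 - 2*0*3481)*631 = (2 - 6962 + 0 + 0)*631 = -6960*631 = -4391760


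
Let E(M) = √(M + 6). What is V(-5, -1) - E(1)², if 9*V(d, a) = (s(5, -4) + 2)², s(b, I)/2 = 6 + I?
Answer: -3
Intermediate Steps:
E(M) = √(6 + M)
s(b, I) = 12 + 2*I (s(b, I) = 2*(6 + I) = 12 + 2*I)
V(d, a) = 4 (V(d, a) = ((12 + 2*(-4)) + 2)²/9 = ((12 - 8) + 2)²/9 = (4 + 2)²/9 = (⅑)*6² = (⅑)*36 = 4)
V(-5, -1) - E(1)² = 4 - (√(6 + 1))² = 4 - (√7)² = 4 - 1*7 = 4 - 7 = -3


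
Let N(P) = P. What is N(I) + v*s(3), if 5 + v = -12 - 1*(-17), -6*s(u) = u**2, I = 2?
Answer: 2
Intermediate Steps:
s(u) = -u**2/6
v = 0 (v = -5 + (-12 - 1*(-17)) = -5 + (-12 + 17) = -5 + 5 = 0)
N(I) + v*s(3) = 2 + 0*(-1/6*3**2) = 2 + 0*(-1/6*9) = 2 + 0*(-3/2) = 2 + 0 = 2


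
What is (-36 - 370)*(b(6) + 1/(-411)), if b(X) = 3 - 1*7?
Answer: 667870/411 ≈ 1625.0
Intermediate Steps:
b(X) = -4 (b(X) = 3 - 7 = -4)
(-36 - 370)*(b(6) + 1/(-411)) = (-36 - 370)*(-4 + 1/(-411)) = -406*(-4 - 1/411) = -406*(-1645/411) = 667870/411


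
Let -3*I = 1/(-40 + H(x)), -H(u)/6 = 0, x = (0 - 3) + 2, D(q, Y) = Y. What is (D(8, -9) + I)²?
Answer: 1164241/14400 ≈ 80.850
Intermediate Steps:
x = -1 (x = -3 + 2 = -1)
H(u) = 0 (H(u) = -6*0 = 0)
I = 1/120 (I = -1/(3*(-40 + 0)) = -⅓/(-40) = -⅓*(-1/40) = 1/120 ≈ 0.0083333)
(D(8, -9) + I)² = (-9 + 1/120)² = (-1079/120)² = 1164241/14400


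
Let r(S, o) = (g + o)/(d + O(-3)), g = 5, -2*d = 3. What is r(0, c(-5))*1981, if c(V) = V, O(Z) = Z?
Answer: 0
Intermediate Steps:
d = -3/2 (d = -½*3 = -3/2 ≈ -1.5000)
r(S, o) = -10/9 - 2*o/9 (r(S, o) = (5 + o)/(-3/2 - 3) = (5 + o)/(-9/2) = (5 + o)*(-2/9) = -10/9 - 2*o/9)
r(0, c(-5))*1981 = (-10/9 - 2/9*(-5))*1981 = (-10/9 + 10/9)*1981 = 0*1981 = 0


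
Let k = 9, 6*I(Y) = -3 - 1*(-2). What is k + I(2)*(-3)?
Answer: 19/2 ≈ 9.5000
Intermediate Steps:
I(Y) = -⅙ (I(Y) = (-3 - 1*(-2))/6 = (-3 + 2)/6 = (⅙)*(-1) = -⅙)
k + I(2)*(-3) = 9 - ⅙*(-3) = 9 + ½ = 19/2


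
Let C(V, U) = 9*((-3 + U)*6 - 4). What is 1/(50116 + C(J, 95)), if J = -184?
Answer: 1/55048 ≈ 1.8166e-5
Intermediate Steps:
C(V, U) = -198 + 54*U (C(V, U) = 9*((-18 + 6*U) - 4) = 9*(-22 + 6*U) = -198 + 54*U)
1/(50116 + C(J, 95)) = 1/(50116 + (-198 + 54*95)) = 1/(50116 + (-198 + 5130)) = 1/(50116 + 4932) = 1/55048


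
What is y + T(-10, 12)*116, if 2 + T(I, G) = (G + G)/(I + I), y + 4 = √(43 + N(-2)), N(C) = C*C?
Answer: -1876/5 + √47 ≈ -368.34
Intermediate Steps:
N(C) = C²
y = -4 + √47 (y = -4 + √(43 + (-2)²) = -4 + √(43 + 4) = -4 + √47 ≈ 2.8557)
T(I, G) = -2 + G/I (T(I, G) = -2 + (G + G)/(I + I) = -2 + (2*G)/((2*I)) = -2 + (2*G)*(1/(2*I)) = -2 + G/I)
y + T(-10, 12)*116 = (-4 + √47) + (-2 + 12/(-10))*116 = (-4 + √47) + (-2 + 12*(-⅒))*116 = (-4 + √47) + (-2 - 6/5)*116 = (-4 + √47) - 16/5*116 = (-4 + √47) - 1856/5 = -1876/5 + √47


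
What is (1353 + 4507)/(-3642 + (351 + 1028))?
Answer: -5860/2263 ≈ -2.5895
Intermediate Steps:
(1353 + 4507)/(-3642 + (351 + 1028)) = 5860/(-3642 + 1379) = 5860/(-2263) = 5860*(-1/2263) = -5860/2263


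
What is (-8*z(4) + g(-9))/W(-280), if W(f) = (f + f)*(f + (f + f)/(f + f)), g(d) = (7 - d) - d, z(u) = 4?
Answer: -1/22320 ≈ -4.4803e-5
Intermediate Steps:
g(d) = 7 - 2*d
W(f) = 2*f*(1 + f) (W(f) = (2*f)*(f + (2*f)/((2*f))) = (2*f)*(f + (2*f)*(1/(2*f))) = (2*f)*(f + 1) = (2*f)*(1 + f) = 2*f*(1 + f))
(-8*z(4) + g(-9))/W(-280) = (-8*4 + (7 - 2*(-9)))/((2*(-280)*(1 - 280))) = (-32 + (7 + 18))/((2*(-280)*(-279))) = (-32 + 25)/156240 = -7*1/156240 = -1/22320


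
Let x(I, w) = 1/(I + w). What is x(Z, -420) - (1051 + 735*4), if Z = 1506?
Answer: -4334225/1086 ≈ -3991.0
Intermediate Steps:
x(Z, -420) - (1051 + 735*4) = 1/(1506 - 420) - (1051 + 735*4) = 1/1086 - (1051 + 2940) = 1/1086 - 1*3991 = 1/1086 - 3991 = -4334225/1086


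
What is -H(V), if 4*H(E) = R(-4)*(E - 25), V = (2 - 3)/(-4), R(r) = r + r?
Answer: -99/2 ≈ -49.500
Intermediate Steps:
R(r) = 2*r
V = ¼ (V = -¼*(-1) = ¼ ≈ 0.25000)
H(E) = 50 - 2*E (H(E) = ((2*(-4))*(E - 25))/4 = (-8*(-25 + E))/4 = (200 - 8*E)/4 = 50 - 2*E)
-H(V) = -(50 - 2*¼) = -(50 - ½) = -1*99/2 = -99/2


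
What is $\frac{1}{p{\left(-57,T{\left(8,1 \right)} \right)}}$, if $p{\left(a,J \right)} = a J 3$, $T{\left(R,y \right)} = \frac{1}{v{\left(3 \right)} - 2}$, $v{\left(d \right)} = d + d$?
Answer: $- \frac{4}{171} \approx -0.023392$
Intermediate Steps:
$v{\left(d \right)} = 2 d$
$T{\left(R,y \right)} = \frac{1}{4}$ ($T{\left(R,y \right)} = \frac{1}{2 \cdot 3 - 2} = \frac{1}{6 - 2} = \frac{1}{4}$)
$p{\left(a,J \right)} = 3 J a$ ($p{\left(a,J \right)} = J a 3 = 3 J a$)
$\frac{1}{p{\left(-57,T{\left(8,1 \right)} \right)}} = \frac{1}{3 \cdot \frac{1}{4} \left(-57\right)} = \frac{1}{- \frac{171}{4}} = - \frac{4}{171}$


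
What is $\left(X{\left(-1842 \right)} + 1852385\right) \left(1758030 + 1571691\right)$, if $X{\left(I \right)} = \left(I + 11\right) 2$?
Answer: $6155731796283$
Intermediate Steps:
$X{\left(I \right)} = 22 + 2 I$ ($X{\left(I \right)} = \left(11 + I\right) 2 = 22 + 2 I$)
$\left(X{\left(-1842 \right)} + 1852385\right) \left(1758030 + 1571691\right) = \left(\left(22 + 2 \left(-1842\right)\right) + 1852385\right) \left(1758030 + 1571691\right) = \left(\left(22 - 3684\right) + 1852385\right) 3329721 = \left(-3662 + 1852385\right) 3329721 = 1848723 \cdot 3329721 = 6155731796283$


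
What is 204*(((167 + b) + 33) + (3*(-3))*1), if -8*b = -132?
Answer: 42330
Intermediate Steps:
b = 33/2 (b = -⅛*(-132) = 33/2 ≈ 16.500)
204*(((167 + b) + 33) + (3*(-3))*1) = 204*(((167 + 33/2) + 33) + (3*(-3))*1) = 204*((367/2 + 33) - 9*1) = 204*(433/2 - 9) = 204*(415/2) = 42330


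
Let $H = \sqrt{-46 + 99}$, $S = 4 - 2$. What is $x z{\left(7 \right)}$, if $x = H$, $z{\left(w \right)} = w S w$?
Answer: $98 \sqrt{53} \approx 713.45$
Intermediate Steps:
$S = 2$ ($S = 4 - 2 = 2$)
$z{\left(w \right)} = 2 w^{2}$ ($z{\left(w \right)} = w 2 w = 2 w w = 2 w^{2}$)
$H = \sqrt{53} \approx 7.2801$
$x = \sqrt{53} \approx 7.2801$
$x z{\left(7 \right)} = \sqrt{53} \cdot 2 \cdot 7^{2} = \sqrt{53} \cdot 2 \cdot 49 = \sqrt{53} \cdot 98 = 98 \sqrt{53}$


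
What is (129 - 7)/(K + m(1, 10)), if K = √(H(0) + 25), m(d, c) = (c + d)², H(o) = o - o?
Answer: 61/63 ≈ 0.96825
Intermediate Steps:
H(o) = 0
K = 5 (K = √(0 + 25) = √25 = 5)
(129 - 7)/(K + m(1, 10)) = (129 - 7)/(5 + (10 + 1)²) = 122/(5 + 11²) = 122/(5 + 121) = 122/126 = 122*(1/126) = 61/63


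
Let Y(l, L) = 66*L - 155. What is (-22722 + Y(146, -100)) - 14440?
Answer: -43917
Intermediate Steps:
Y(l, L) = -155 + 66*L
(-22722 + Y(146, -100)) - 14440 = (-22722 + (-155 + 66*(-100))) - 14440 = (-22722 + (-155 - 6600)) - 14440 = (-22722 - 6755) - 14440 = -29477 - 14440 = -43917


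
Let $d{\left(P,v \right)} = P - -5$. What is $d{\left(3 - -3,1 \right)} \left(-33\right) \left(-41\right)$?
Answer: $14883$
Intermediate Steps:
$d{\left(P,v \right)} = 5 + P$ ($d{\left(P,v \right)} = P + 5 = 5 + P$)
$d{\left(3 - -3,1 \right)} \left(-33\right) \left(-41\right) = \left(5 + \left(3 - -3\right)\right) \left(-33\right) \left(-41\right) = \left(5 + \left(3 + 3\right)\right) \left(-33\right) \left(-41\right) = \left(5 + 6\right) \left(-33\right) \left(-41\right) = 11 \left(-33\right) \left(-41\right) = \left(-363\right) \left(-41\right) = 14883$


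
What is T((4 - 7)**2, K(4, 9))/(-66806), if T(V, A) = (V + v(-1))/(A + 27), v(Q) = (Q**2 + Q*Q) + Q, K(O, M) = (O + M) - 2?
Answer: -5/1269314 ≈ -3.9391e-6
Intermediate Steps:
K(O, M) = -2 + M + O (K(O, M) = (M + O) - 2 = -2 + M + O)
v(Q) = Q + 2*Q**2 (v(Q) = (Q**2 + Q**2) + Q = 2*Q**2 + Q = Q + 2*Q**2)
T(V, A) = (1 + V)/(27 + A) (T(V, A) = (V - (1 + 2*(-1)))/(A + 27) = (V - (1 - 2))/(27 + A) = (V - 1*(-1))/(27 + A) = (V + 1)/(27 + A) = (1 + V)/(27 + A))
T((4 - 7)**2, K(4, 9))/(-66806) = ((1 + (4 - 7)**2)/(27 + (-2 + 9 + 4)))/(-66806) = ((1 + (-3)**2)/(27 + 11))*(-1/66806) = ((1 + 9)/38)*(-1/66806) = ((1/38)*10)*(-1/66806) = (5/19)*(-1/66806) = -5/1269314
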